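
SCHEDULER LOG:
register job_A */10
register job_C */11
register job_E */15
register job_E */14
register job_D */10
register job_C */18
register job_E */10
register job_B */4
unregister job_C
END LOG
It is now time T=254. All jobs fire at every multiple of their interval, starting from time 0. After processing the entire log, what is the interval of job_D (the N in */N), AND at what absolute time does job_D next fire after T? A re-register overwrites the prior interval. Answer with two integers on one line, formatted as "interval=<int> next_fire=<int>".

Answer: interval=10 next_fire=260

Derivation:
Op 1: register job_A */10 -> active={job_A:*/10}
Op 2: register job_C */11 -> active={job_A:*/10, job_C:*/11}
Op 3: register job_E */15 -> active={job_A:*/10, job_C:*/11, job_E:*/15}
Op 4: register job_E */14 -> active={job_A:*/10, job_C:*/11, job_E:*/14}
Op 5: register job_D */10 -> active={job_A:*/10, job_C:*/11, job_D:*/10, job_E:*/14}
Op 6: register job_C */18 -> active={job_A:*/10, job_C:*/18, job_D:*/10, job_E:*/14}
Op 7: register job_E */10 -> active={job_A:*/10, job_C:*/18, job_D:*/10, job_E:*/10}
Op 8: register job_B */4 -> active={job_A:*/10, job_B:*/4, job_C:*/18, job_D:*/10, job_E:*/10}
Op 9: unregister job_C -> active={job_A:*/10, job_B:*/4, job_D:*/10, job_E:*/10}
Final interval of job_D = 10
Next fire of job_D after T=254: (254//10+1)*10 = 260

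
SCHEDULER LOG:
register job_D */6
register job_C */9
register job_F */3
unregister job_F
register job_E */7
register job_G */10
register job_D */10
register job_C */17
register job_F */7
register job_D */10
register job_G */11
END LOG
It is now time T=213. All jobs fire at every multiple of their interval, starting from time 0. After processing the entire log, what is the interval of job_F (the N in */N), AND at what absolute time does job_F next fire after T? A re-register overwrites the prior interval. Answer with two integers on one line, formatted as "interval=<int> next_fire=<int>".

Answer: interval=7 next_fire=217

Derivation:
Op 1: register job_D */6 -> active={job_D:*/6}
Op 2: register job_C */9 -> active={job_C:*/9, job_D:*/6}
Op 3: register job_F */3 -> active={job_C:*/9, job_D:*/6, job_F:*/3}
Op 4: unregister job_F -> active={job_C:*/9, job_D:*/6}
Op 5: register job_E */7 -> active={job_C:*/9, job_D:*/6, job_E:*/7}
Op 6: register job_G */10 -> active={job_C:*/9, job_D:*/6, job_E:*/7, job_G:*/10}
Op 7: register job_D */10 -> active={job_C:*/9, job_D:*/10, job_E:*/7, job_G:*/10}
Op 8: register job_C */17 -> active={job_C:*/17, job_D:*/10, job_E:*/7, job_G:*/10}
Op 9: register job_F */7 -> active={job_C:*/17, job_D:*/10, job_E:*/7, job_F:*/7, job_G:*/10}
Op 10: register job_D */10 -> active={job_C:*/17, job_D:*/10, job_E:*/7, job_F:*/7, job_G:*/10}
Op 11: register job_G */11 -> active={job_C:*/17, job_D:*/10, job_E:*/7, job_F:*/7, job_G:*/11}
Final interval of job_F = 7
Next fire of job_F after T=213: (213//7+1)*7 = 217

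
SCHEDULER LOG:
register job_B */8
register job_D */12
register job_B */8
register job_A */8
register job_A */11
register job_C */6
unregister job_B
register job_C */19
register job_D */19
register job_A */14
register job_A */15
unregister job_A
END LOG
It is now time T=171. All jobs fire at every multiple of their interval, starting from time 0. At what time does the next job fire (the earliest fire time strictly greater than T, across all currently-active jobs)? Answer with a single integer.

Op 1: register job_B */8 -> active={job_B:*/8}
Op 2: register job_D */12 -> active={job_B:*/8, job_D:*/12}
Op 3: register job_B */8 -> active={job_B:*/8, job_D:*/12}
Op 4: register job_A */8 -> active={job_A:*/8, job_B:*/8, job_D:*/12}
Op 5: register job_A */11 -> active={job_A:*/11, job_B:*/8, job_D:*/12}
Op 6: register job_C */6 -> active={job_A:*/11, job_B:*/8, job_C:*/6, job_D:*/12}
Op 7: unregister job_B -> active={job_A:*/11, job_C:*/6, job_D:*/12}
Op 8: register job_C */19 -> active={job_A:*/11, job_C:*/19, job_D:*/12}
Op 9: register job_D */19 -> active={job_A:*/11, job_C:*/19, job_D:*/19}
Op 10: register job_A */14 -> active={job_A:*/14, job_C:*/19, job_D:*/19}
Op 11: register job_A */15 -> active={job_A:*/15, job_C:*/19, job_D:*/19}
Op 12: unregister job_A -> active={job_C:*/19, job_D:*/19}
  job_C: interval 19, next fire after T=171 is 190
  job_D: interval 19, next fire after T=171 is 190
Earliest fire time = 190 (job job_C)

Answer: 190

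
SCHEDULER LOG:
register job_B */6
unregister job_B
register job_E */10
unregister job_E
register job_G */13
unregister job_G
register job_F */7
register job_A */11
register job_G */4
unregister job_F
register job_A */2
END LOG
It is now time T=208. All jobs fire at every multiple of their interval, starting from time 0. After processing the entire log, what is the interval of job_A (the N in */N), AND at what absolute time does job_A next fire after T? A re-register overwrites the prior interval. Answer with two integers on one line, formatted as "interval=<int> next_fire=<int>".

Op 1: register job_B */6 -> active={job_B:*/6}
Op 2: unregister job_B -> active={}
Op 3: register job_E */10 -> active={job_E:*/10}
Op 4: unregister job_E -> active={}
Op 5: register job_G */13 -> active={job_G:*/13}
Op 6: unregister job_G -> active={}
Op 7: register job_F */7 -> active={job_F:*/7}
Op 8: register job_A */11 -> active={job_A:*/11, job_F:*/7}
Op 9: register job_G */4 -> active={job_A:*/11, job_F:*/7, job_G:*/4}
Op 10: unregister job_F -> active={job_A:*/11, job_G:*/4}
Op 11: register job_A */2 -> active={job_A:*/2, job_G:*/4}
Final interval of job_A = 2
Next fire of job_A after T=208: (208//2+1)*2 = 210

Answer: interval=2 next_fire=210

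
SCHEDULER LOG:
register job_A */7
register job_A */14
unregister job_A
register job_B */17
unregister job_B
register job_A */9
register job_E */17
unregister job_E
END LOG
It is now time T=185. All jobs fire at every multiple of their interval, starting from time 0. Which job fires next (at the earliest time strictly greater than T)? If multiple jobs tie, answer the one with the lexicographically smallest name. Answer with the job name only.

Answer: job_A

Derivation:
Op 1: register job_A */7 -> active={job_A:*/7}
Op 2: register job_A */14 -> active={job_A:*/14}
Op 3: unregister job_A -> active={}
Op 4: register job_B */17 -> active={job_B:*/17}
Op 5: unregister job_B -> active={}
Op 6: register job_A */9 -> active={job_A:*/9}
Op 7: register job_E */17 -> active={job_A:*/9, job_E:*/17}
Op 8: unregister job_E -> active={job_A:*/9}
  job_A: interval 9, next fire after T=185 is 189
Earliest = 189, winner (lex tiebreak) = job_A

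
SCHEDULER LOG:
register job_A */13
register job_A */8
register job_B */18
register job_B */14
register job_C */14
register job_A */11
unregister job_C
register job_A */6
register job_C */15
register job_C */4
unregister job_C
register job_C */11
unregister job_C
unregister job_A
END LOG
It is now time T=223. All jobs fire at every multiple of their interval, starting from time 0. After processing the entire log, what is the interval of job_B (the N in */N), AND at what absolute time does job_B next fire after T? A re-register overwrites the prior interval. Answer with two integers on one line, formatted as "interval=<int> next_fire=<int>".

Op 1: register job_A */13 -> active={job_A:*/13}
Op 2: register job_A */8 -> active={job_A:*/8}
Op 3: register job_B */18 -> active={job_A:*/8, job_B:*/18}
Op 4: register job_B */14 -> active={job_A:*/8, job_B:*/14}
Op 5: register job_C */14 -> active={job_A:*/8, job_B:*/14, job_C:*/14}
Op 6: register job_A */11 -> active={job_A:*/11, job_B:*/14, job_C:*/14}
Op 7: unregister job_C -> active={job_A:*/11, job_B:*/14}
Op 8: register job_A */6 -> active={job_A:*/6, job_B:*/14}
Op 9: register job_C */15 -> active={job_A:*/6, job_B:*/14, job_C:*/15}
Op 10: register job_C */4 -> active={job_A:*/6, job_B:*/14, job_C:*/4}
Op 11: unregister job_C -> active={job_A:*/6, job_B:*/14}
Op 12: register job_C */11 -> active={job_A:*/6, job_B:*/14, job_C:*/11}
Op 13: unregister job_C -> active={job_A:*/6, job_B:*/14}
Op 14: unregister job_A -> active={job_B:*/14}
Final interval of job_B = 14
Next fire of job_B after T=223: (223//14+1)*14 = 224

Answer: interval=14 next_fire=224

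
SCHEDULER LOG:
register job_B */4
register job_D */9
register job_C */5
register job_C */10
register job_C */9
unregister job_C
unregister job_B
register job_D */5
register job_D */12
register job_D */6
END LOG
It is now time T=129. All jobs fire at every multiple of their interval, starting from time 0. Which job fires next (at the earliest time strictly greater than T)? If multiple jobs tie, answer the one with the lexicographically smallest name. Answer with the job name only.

Answer: job_D

Derivation:
Op 1: register job_B */4 -> active={job_B:*/4}
Op 2: register job_D */9 -> active={job_B:*/4, job_D:*/9}
Op 3: register job_C */5 -> active={job_B:*/4, job_C:*/5, job_D:*/9}
Op 4: register job_C */10 -> active={job_B:*/4, job_C:*/10, job_D:*/9}
Op 5: register job_C */9 -> active={job_B:*/4, job_C:*/9, job_D:*/9}
Op 6: unregister job_C -> active={job_B:*/4, job_D:*/9}
Op 7: unregister job_B -> active={job_D:*/9}
Op 8: register job_D */5 -> active={job_D:*/5}
Op 9: register job_D */12 -> active={job_D:*/12}
Op 10: register job_D */6 -> active={job_D:*/6}
  job_D: interval 6, next fire after T=129 is 132
Earliest = 132, winner (lex tiebreak) = job_D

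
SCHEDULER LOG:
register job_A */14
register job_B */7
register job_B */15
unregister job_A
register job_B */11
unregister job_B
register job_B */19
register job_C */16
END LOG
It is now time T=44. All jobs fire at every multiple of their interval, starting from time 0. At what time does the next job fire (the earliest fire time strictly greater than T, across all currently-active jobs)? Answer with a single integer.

Answer: 48

Derivation:
Op 1: register job_A */14 -> active={job_A:*/14}
Op 2: register job_B */7 -> active={job_A:*/14, job_B:*/7}
Op 3: register job_B */15 -> active={job_A:*/14, job_B:*/15}
Op 4: unregister job_A -> active={job_B:*/15}
Op 5: register job_B */11 -> active={job_B:*/11}
Op 6: unregister job_B -> active={}
Op 7: register job_B */19 -> active={job_B:*/19}
Op 8: register job_C */16 -> active={job_B:*/19, job_C:*/16}
  job_B: interval 19, next fire after T=44 is 57
  job_C: interval 16, next fire after T=44 is 48
Earliest fire time = 48 (job job_C)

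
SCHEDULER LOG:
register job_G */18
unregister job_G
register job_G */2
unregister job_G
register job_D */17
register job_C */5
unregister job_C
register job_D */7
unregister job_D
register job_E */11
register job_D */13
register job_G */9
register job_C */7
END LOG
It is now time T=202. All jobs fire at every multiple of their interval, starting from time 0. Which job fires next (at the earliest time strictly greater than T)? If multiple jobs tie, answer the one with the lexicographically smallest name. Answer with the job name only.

Op 1: register job_G */18 -> active={job_G:*/18}
Op 2: unregister job_G -> active={}
Op 3: register job_G */2 -> active={job_G:*/2}
Op 4: unregister job_G -> active={}
Op 5: register job_D */17 -> active={job_D:*/17}
Op 6: register job_C */5 -> active={job_C:*/5, job_D:*/17}
Op 7: unregister job_C -> active={job_D:*/17}
Op 8: register job_D */7 -> active={job_D:*/7}
Op 9: unregister job_D -> active={}
Op 10: register job_E */11 -> active={job_E:*/11}
Op 11: register job_D */13 -> active={job_D:*/13, job_E:*/11}
Op 12: register job_G */9 -> active={job_D:*/13, job_E:*/11, job_G:*/9}
Op 13: register job_C */7 -> active={job_C:*/7, job_D:*/13, job_E:*/11, job_G:*/9}
  job_C: interval 7, next fire after T=202 is 203
  job_D: interval 13, next fire after T=202 is 208
  job_E: interval 11, next fire after T=202 is 209
  job_G: interval 9, next fire after T=202 is 207
Earliest = 203, winner (lex tiebreak) = job_C

Answer: job_C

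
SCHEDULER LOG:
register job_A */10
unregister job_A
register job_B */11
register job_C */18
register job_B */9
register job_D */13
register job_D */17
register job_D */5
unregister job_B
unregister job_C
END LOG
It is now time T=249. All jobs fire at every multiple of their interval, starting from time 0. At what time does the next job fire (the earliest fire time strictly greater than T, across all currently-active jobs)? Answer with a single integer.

Answer: 250

Derivation:
Op 1: register job_A */10 -> active={job_A:*/10}
Op 2: unregister job_A -> active={}
Op 3: register job_B */11 -> active={job_B:*/11}
Op 4: register job_C */18 -> active={job_B:*/11, job_C:*/18}
Op 5: register job_B */9 -> active={job_B:*/9, job_C:*/18}
Op 6: register job_D */13 -> active={job_B:*/9, job_C:*/18, job_D:*/13}
Op 7: register job_D */17 -> active={job_B:*/9, job_C:*/18, job_D:*/17}
Op 8: register job_D */5 -> active={job_B:*/9, job_C:*/18, job_D:*/5}
Op 9: unregister job_B -> active={job_C:*/18, job_D:*/5}
Op 10: unregister job_C -> active={job_D:*/5}
  job_D: interval 5, next fire after T=249 is 250
Earliest fire time = 250 (job job_D)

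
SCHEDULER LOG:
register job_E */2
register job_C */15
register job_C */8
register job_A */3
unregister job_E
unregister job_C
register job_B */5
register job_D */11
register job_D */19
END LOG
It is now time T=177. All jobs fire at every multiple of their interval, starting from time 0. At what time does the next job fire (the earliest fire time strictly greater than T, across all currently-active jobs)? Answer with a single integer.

Answer: 180

Derivation:
Op 1: register job_E */2 -> active={job_E:*/2}
Op 2: register job_C */15 -> active={job_C:*/15, job_E:*/2}
Op 3: register job_C */8 -> active={job_C:*/8, job_E:*/2}
Op 4: register job_A */3 -> active={job_A:*/3, job_C:*/8, job_E:*/2}
Op 5: unregister job_E -> active={job_A:*/3, job_C:*/8}
Op 6: unregister job_C -> active={job_A:*/3}
Op 7: register job_B */5 -> active={job_A:*/3, job_B:*/5}
Op 8: register job_D */11 -> active={job_A:*/3, job_B:*/5, job_D:*/11}
Op 9: register job_D */19 -> active={job_A:*/3, job_B:*/5, job_D:*/19}
  job_A: interval 3, next fire after T=177 is 180
  job_B: interval 5, next fire after T=177 is 180
  job_D: interval 19, next fire after T=177 is 190
Earliest fire time = 180 (job job_A)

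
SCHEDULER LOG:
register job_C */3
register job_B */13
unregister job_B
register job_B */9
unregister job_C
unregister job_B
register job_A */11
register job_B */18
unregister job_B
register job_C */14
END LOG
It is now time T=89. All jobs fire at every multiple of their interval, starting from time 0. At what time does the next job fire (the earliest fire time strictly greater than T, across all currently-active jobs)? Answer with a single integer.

Answer: 98

Derivation:
Op 1: register job_C */3 -> active={job_C:*/3}
Op 2: register job_B */13 -> active={job_B:*/13, job_C:*/3}
Op 3: unregister job_B -> active={job_C:*/3}
Op 4: register job_B */9 -> active={job_B:*/9, job_C:*/3}
Op 5: unregister job_C -> active={job_B:*/9}
Op 6: unregister job_B -> active={}
Op 7: register job_A */11 -> active={job_A:*/11}
Op 8: register job_B */18 -> active={job_A:*/11, job_B:*/18}
Op 9: unregister job_B -> active={job_A:*/11}
Op 10: register job_C */14 -> active={job_A:*/11, job_C:*/14}
  job_A: interval 11, next fire after T=89 is 99
  job_C: interval 14, next fire after T=89 is 98
Earliest fire time = 98 (job job_C)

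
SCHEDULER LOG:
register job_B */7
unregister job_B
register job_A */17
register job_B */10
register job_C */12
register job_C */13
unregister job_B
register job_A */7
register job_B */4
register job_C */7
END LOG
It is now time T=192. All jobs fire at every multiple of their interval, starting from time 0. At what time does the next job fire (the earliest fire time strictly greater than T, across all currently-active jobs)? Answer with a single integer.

Answer: 196

Derivation:
Op 1: register job_B */7 -> active={job_B:*/7}
Op 2: unregister job_B -> active={}
Op 3: register job_A */17 -> active={job_A:*/17}
Op 4: register job_B */10 -> active={job_A:*/17, job_B:*/10}
Op 5: register job_C */12 -> active={job_A:*/17, job_B:*/10, job_C:*/12}
Op 6: register job_C */13 -> active={job_A:*/17, job_B:*/10, job_C:*/13}
Op 7: unregister job_B -> active={job_A:*/17, job_C:*/13}
Op 8: register job_A */7 -> active={job_A:*/7, job_C:*/13}
Op 9: register job_B */4 -> active={job_A:*/7, job_B:*/4, job_C:*/13}
Op 10: register job_C */7 -> active={job_A:*/7, job_B:*/4, job_C:*/7}
  job_A: interval 7, next fire after T=192 is 196
  job_B: interval 4, next fire after T=192 is 196
  job_C: interval 7, next fire after T=192 is 196
Earliest fire time = 196 (job job_A)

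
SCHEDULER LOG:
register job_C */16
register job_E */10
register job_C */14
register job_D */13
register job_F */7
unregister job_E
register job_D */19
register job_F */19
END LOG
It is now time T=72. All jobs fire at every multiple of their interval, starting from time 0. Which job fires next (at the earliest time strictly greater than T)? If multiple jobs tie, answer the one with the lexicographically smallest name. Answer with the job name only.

Answer: job_D

Derivation:
Op 1: register job_C */16 -> active={job_C:*/16}
Op 2: register job_E */10 -> active={job_C:*/16, job_E:*/10}
Op 3: register job_C */14 -> active={job_C:*/14, job_E:*/10}
Op 4: register job_D */13 -> active={job_C:*/14, job_D:*/13, job_E:*/10}
Op 5: register job_F */7 -> active={job_C:*/14, job_D:*/13, job_E:*/10, job_F:*/7}
Op 6: unregister job_E -> active={job_C:*/14, job_D:*/13, job_F:*/7}
Op 7: register job_D */19 -> active={job_C:*/14, job_D:*/19, job_F:*/7}
Op 8: register job_F */19 -> active={job_C:*/14, job_D:*/19, job_F:*/19}
  job_C: interval 14, next fire after T=72 is 84
  job_D: interval 19, next fire after T=72 is 76
  job_F: interval 19, next fire after T=72 is 76
Earliest = 76, winner (lex tiebreak) = job_D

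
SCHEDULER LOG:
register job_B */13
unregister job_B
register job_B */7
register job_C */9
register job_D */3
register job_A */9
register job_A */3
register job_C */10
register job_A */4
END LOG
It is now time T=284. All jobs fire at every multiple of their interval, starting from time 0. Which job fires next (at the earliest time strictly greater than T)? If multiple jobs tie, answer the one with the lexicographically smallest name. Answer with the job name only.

Op 1: register job_B */13 -> active={job_B:*/13}
Op 2: unregister job_B -> active={}
Op 3: register job_B */7 -> active={job_B:*/7}
Op 4: register job_C */9 -> active={job_B:*/7, job_C:*/9}
Op 5: register job_D */3 -> active={job_B:*/7, job_C:*/9, job_D:*/3}
Op 6: register job_A */9 -> active={job_A:*/9, job_B:*/7, job_C:*/9, job_D:*/3}
Op 7: register job_A */3 -> active={job_A:*/3, job_B:*/7, job_C:*/9, job_D:*/3}
Op 8: register job_C */10 -> active={job_A:*/3, job_B:*/7, job_C:*/10, job_D:*/3}
Op 9: register job_A */4 -> active={job_A:*/4, job_B:*/7, job_C:*/10, job_D:*/3}
  job_A: interval 4, next fire after T=284 is 288
  job_B: interval 7, next fire after T=284 is 287
  job_C: interval 10, next fire after T=284 is 290
  job_D: interval 3, next fire after T=284 is 285
Earliest = 285, winner (lex tiebreak) = job_D

Answer: job_D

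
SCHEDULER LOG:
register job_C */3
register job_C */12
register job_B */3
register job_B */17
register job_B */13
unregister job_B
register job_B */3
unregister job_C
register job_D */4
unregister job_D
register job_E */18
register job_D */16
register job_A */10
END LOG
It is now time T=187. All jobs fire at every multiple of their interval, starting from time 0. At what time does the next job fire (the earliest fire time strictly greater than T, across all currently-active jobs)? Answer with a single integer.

Op 1: register job_C */3 -> active={job_C:*/3}
Op 2: register job_C */12 -> active={job_C:*/12}
Op 3: register job_B */3 -> active={job_B:*/3, job_C:*/12}
Op 4: register job_B */17 -> active={job_B:*/17, job_C:*/12}
Op 5: register job_B */13 -> active={job_B:*/13, job_C:*/12}
Op 6: unregister job_B -> active={job_C:*/12}
Op 7: register job_B */3 -> active={job_B:*/3, job_C:*/12}
Op 8: unregister job_C -> active={job_B:*/3}
Op 9: register job_D */4 -> active={job_B:*/3, job_D:*/4}
Op 10: unregister job_D -> active={job_B:*/3}
Op 11: register job_E */18 -> active={job_B:*/3, job_E:*/18}
Op 12: register job_D */16 -> active={job_B:*/3, job_D:*/16, job_E:*/18}
Op 13: register job_A */10 -> active={job_A:*/10, job_B:*/3, job_D:*/16, job_E:*/18}
  job_A: interval 10, next fire after T=187 is 190
  job_B: interval 3, next fire after T=187 is 189
  job_D: interval 16, next fire after T=187 is 192
  job_E: interval 18, next fire after T=187 is 198
Earliest fire time = 189 (job job_B)

Answer: 189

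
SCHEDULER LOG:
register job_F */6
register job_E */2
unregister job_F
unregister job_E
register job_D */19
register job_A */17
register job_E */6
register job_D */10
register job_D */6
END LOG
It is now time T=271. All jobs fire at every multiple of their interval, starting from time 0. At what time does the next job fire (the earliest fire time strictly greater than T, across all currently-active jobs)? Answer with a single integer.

Answer: 272

Derivation:
Op 1: register job_F */6 -> active={job_F:*/6}
Op 2: register job_E */2 -> active={job_E:*/2, job_F:*/6}
Op 3: unregister job_F -> active={job_E:*/2}
Op 4: unregister job_E -> active={}
Op 5: register job_D */19 -> active={job_D:*/19}
Op 6: register job_A */17 -> active={job_A:*/17, job_D:*/19}
Op 7: register job_E */6 -> active={job_A:*/17, job_D:*/19, job_E:*/6}
Op 8: register job_D */10 -> active={job_A:*/17, job_D:*/10, job_E:*/6}
Op 9: register job_D */6 -> active={job_A:*/17, job_D:*/6, job_E:*/6}
  job_A: interval 17, next fire after T=271 is 272
  job_D: interval 6, next fire after T=271 is 276
  job_E: interval 6, next fire after T=271 is 276
Earliest fire time = 272 (job job_A)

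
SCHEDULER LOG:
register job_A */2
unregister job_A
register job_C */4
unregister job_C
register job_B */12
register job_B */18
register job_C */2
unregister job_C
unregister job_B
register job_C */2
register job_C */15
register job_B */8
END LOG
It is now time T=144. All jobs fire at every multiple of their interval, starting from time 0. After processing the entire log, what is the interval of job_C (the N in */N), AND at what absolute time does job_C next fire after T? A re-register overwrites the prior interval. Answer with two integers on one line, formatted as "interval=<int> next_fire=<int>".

Op 1: register job_A */2 -> active={job_A:*/2}
Op 2: unregister job_A -> active={}
Op 3: register job_C */4 -> active={job_C:*/4}
Op 4: unregister job_C -> active={}
Op 5: register job_B */12 -> active={job_B:*/12}
Op 6: register job_B */18 -> active={job_B:*/18}
Op 7: register job_C */2 -> active={job_B:*/18, job_C:*/2}
Op 8: unregister job_C -> active={job_B:*/18}
Op 9: unregister job_B -> active={}
Op 10: register job_C */2 -> active={job_C:*/2}
Op 11: register job_C */15 -> active={job_C:*/15}
Op 12: register job_B */8 -> active={job_B:*/8, job_C:*/15}
Final interval of job_C = 15
Next fire of job_C after T=144: (144//15+1)*15 = 150

Answer: interval=15 next_fire=150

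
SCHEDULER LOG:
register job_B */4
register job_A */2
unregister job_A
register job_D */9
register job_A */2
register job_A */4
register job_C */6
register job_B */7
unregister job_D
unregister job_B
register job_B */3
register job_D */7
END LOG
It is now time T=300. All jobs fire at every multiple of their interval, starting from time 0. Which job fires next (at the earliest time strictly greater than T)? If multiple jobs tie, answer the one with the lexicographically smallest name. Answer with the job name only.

Answer: job_D

Derivation:
Op 1: register job_B */4 -> active={job_B:*/4}
Op 2: register job_A */2 -> active={job_A:*/2, job_B:*/4}
Op 3: unregister job_A -> active={job_B:*/4}
Op 4: register job_D */9 -> active={job_B:*/4, job_D:*/9}
Op 5: register job_A */2 -> active={job_A:*/2, job_B:*/4, job_D:*/9}
Op 6: register job_A */4 -> active={job_A:*/4, job_B:*/4, job_D:*/9}
Op 7: register job_C */6 -> active={job_A:*/4, job_B:*/4, job_C:*/6, job_D:*/9}
Op 8: register job_B */7 -> active={job_A:*/4, job_B:*/7, job_C:*/6, job_D:*/9}
Op 9: unregister job_D -> active={job_A:*/4, job_B:*/7, job_C:*/6}
Op 10: unregister job_B -> active={job_A:*/4, job_C:*/6}
Op 11: register job_B */3 -> active={job_A:*/4, job_B:*/3, job_C:*/6}
Op 12: register job_D */7 -> active={job_A:*/4, job_B:*/3, job_C:*/6, job_D:*/7}
  job_A: interval 4, next fire after T=300 is 304
  job_B: interval 3, next fire after T=300 is 303
  job_C: interval 6, next fire after T=300 is 306
  job_D: interval 7, next fire after T=300 is 301
Earliest = 301, winner (lex tiebreak) = job_D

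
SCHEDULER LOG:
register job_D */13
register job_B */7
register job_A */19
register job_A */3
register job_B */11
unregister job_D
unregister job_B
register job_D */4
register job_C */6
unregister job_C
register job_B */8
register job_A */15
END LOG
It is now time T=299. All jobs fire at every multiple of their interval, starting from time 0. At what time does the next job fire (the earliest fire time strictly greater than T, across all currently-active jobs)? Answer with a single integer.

Op 1: register job_D */13 -> active={job_D:*/13}
Op 2: register job_B */7 -> active={job_B:*/7, job_D:*/13}
Op 3: register job_A */19 -> active={job_A:*/19, job_B:*/7, job_D:*/13}
Op 4: register job_A */3 -> active={job_A:*/3, job_B:*/7, job_D:*/13}
Op 5: register job_B */11 -> active={job_A:*/3, job_B:*/11, job_D:*/13}
Op 6: unregister job_D -> active={job_A:*/3, job_B:*/11}
Op 7: unregister job_B -> active={job_A:*/3}
Op 8: register job_D */4 -> active={job_A:*/3, job_D:*/4}
Op 9: register job_C */6 -> active={job_A:*/3, job_C:*/6, job_D:*/4}
Op 10: unregister job_C -> active={job_A:*/3, job_D:*/4}
Op 11: register job_B */8 -> active={job_A:*/3, job_B:*/8, job_D:*/4}
Op 12: register job_A */15 -> active={job_A:*/15, job_B:*/8, job_D:*/4}
  job_A: interval 15, next fire after T=299 is 300
  job_B: interval 8, next fire after T=299 is 304
  job_D: interval 4, next fire after T=299 is 300
Earliest fire time = 300 (job job_A)

Answer: 300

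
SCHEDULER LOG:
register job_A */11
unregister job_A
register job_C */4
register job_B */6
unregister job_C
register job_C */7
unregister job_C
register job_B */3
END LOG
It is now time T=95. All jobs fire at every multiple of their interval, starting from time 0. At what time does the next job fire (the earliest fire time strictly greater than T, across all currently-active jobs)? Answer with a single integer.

Op 1: register job_A */11 -> active={job_A:*/11}
Op 2: unregister job_A -> active={}
Op 3: register job_C */4 -> active={job_C:*/4}
Op 4: register job_B */6 -> active={job_B:*/6, job_C:*/4}
Op 5: unregister job_C -> active={job_B:*/6}
Op 6: register job_C */7 -> active={job_B:*/6, job_C:*/7}
Op 7: unregister job_C -> active={job_B:*/6}
Op 8: register job_B */3 -> active={job_B:*/3}
  job_B: interval 3, next fire after T=95 is 96
Earliest fire time = 96 (job job_B)

Answer: 96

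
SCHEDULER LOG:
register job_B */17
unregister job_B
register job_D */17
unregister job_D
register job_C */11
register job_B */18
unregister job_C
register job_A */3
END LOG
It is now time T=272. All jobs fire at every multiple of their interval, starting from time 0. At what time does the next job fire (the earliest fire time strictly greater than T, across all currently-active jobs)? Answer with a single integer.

Answer: 273

Derivation:
Op 1: register job_B */17 -> active={job_B:*/17}
Op 2: unregister job_B -> active={}
Op 3: register job_D */17 -> active={job_D:*/17}
Op 4: unregister job_D -> active={}
Op 5: register job_C */11 -> active={job_C:*/11}
Op 6: register job_B */18 -> active={job_B:*/18, job_C:*/11}
Op 7: unregister job_C -> active={job_B:*/18}
Op 8: register job_A */3 -> active={job_A:*/3, job_B:*/18}
  job_A: interval 3, next fire after T=272 is 273
  job_B: interval 18, next fire after T=272 is 288
Earliest fire time = 273 (job job_A)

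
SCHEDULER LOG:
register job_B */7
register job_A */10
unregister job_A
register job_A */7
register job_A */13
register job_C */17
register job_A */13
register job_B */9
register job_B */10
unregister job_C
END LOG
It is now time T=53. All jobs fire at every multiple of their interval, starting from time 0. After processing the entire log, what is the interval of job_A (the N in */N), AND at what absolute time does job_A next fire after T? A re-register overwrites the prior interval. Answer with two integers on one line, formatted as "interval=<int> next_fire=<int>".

Op 1: register job_B */7 -> active={job_B:*/7}
Op 2: register job_A */10 -> active={job_A:*/10, job_B:*/7}
Op 3: unregister job_A -> active={job_B:*/7}
Op 4: register job_A */7 -> active={job_A:*/7, job_B:*/7}
Op 5: register job_A */13 -> active={job_A:*/13, job_B:*/7}
Op 6: register job_C */17 -> active={job_A:*/13, job_B:*/7, job_C:*/17}
Op 7: register job_A */13 -> active={job_A:*/13, job_B:*/7, job_C:*/17}
Op 8: register job_B */9 -> active={job_A:*/13, job_B:*/9, job_C:*/17}
Op 9: register job_B */10 -> active={job_A:*/13, job_B:*/10, job_C:*/17}
Op 10: unregister job_C -> active={job_A:*/13, job_B:*/10}
Final interval of job_A = 13
Next fire of job_A after T=53: (53//13+1)*13 = 65

Answer: interval=13 next_fire=65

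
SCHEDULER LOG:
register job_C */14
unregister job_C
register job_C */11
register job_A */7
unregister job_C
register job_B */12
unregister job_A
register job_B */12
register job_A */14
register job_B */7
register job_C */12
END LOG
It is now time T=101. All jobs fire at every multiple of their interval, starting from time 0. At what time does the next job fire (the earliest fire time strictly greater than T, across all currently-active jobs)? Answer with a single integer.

Answer: 105

Derivation:
Op 1: register job_C */14 -> active={job_C:*/14}
Op 2: unregister job_C -> active={}
Op 3: register job_C */11 -> active={job_C:*/11}
Op 4: register job_A */7 -> active={job_A:*/7, job_C:*/11}
Op 5: unregister job_C -> active={job_A:*/7}
Op 6: register job_B */12 -> active={job_A:*/7, job_B:*/12}
Op 7: unregister job_A -> active={job_B:*/12}
Op 8: register job_B */12 -> active={job_B:*/12}
Op 9: register job_A */14 -> active={job_A:*/14, job_B:*/12}
Op 10: register job_B */7 -> active={job_A:*/14, job_B:*/7}
Op 11: register job_C */12 -> active={job_A:*/14, job_B:*/7, job_C:*/12}
  job_A: interval 14, next fire after T=101 is 112
  job_B: interval 7, next fire after T=101 is 105
  job_C: interval 12, next fire after T=101 is 108
Earliest fire time = 105 (job job_B)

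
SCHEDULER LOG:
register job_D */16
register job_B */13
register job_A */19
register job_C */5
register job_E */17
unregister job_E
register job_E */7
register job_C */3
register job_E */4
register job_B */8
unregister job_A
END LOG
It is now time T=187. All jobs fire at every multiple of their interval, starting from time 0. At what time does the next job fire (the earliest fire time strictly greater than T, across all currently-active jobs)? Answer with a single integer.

Answer: 188

Derivation:
Op 1: register job_D */16 -> active={job_D:*/16}
Op 2: register job_B */13 -> active={job_B:*/13, job_D:*/16}
Op 3: register job_A */19 -> active={job_A:*/19, job_B:*/13, job_D:*/16}
Op 4: register job_C */5 -> active={job_A:*/19, job_B:*/13, job_C:*/5, job_D:*/16}
Op 5: register job_E */17 -> active={job_A:*/19, job_B:*/13, job_C:*/5, job_D:*/16, job_E:*/17}
Op 6: unregister job_E -> active={job_A:*/19, job_B:*/13, job_C:*/5, job_D:*/16}
Op 7: register job_E */7 -> active={job_A:*/19, job_B:*/13, job_C:*/5, job_D:*/16, job_E:*/7}
Op 8: register job_C */3 -> active={job_A:*/19, job_B:*/13, job_C:*/3, job_D:*/16, job_E:*/7}
Op 9: register job_E */4 -> active={job_A:*/19, job_B:*/13, job_C:*/3, job_D:*/16, job_E:*/4}
Op 10: register job_B */8 -> active={job_A:*/19, job_B:*/8, job_C:*/3, job_D:*/16, job_E:*/4}
Op 11: unregister job_A -> active={job_B:*/8, job_C:*/3, job_D:*/16, job_E:*/4}
  job_B: interval 8, next fire after T=187 is 192
  job_C: interval 3, next fire after T=187 is 189
  job_D: interval 16, next fire after T=187 is 192
  job_E: interval 4, next fire after T=187 is 188
Earliest fire time = 188 (job job_E)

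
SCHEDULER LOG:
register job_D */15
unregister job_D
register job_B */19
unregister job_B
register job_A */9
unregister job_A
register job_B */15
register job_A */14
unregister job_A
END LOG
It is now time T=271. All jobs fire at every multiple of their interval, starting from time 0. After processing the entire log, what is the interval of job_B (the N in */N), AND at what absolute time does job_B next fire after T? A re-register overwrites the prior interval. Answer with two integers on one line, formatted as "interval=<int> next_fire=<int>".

Op 1: register job_D */15 -> active={job_D:*/15}
Op 2: unregister job_D -> active={}
Op 3: register job_B */19 -> active={job_B:*/19}
Op 4: unregister job_B -> active={}
Op 5: register job_A */9 -> active={job_A:*/9}
Op 6: unregister job_A -> active={}
Op 7: register job_B */15 -> active={job_B:*/15}
Op 8: register job_A */14 -> active={job_A:*/14, job_B:*/15}
Op 9: unregister job_A -> active={job_B:*/15}
Final interval of job_B = 15
Next fire of job_B after T=271: (271//15+1)*15 = 285

Answer: interval=15 next_fire=285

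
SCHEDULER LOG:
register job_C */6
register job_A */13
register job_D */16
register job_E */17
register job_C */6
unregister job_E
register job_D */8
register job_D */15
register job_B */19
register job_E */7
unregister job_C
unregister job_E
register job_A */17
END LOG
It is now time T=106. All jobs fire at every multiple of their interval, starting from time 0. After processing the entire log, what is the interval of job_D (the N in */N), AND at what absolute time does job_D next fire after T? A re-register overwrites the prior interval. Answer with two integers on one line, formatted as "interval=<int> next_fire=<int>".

Answer: interval=15 next_fire=120

Derivation:
Op 1: register job_C */6 -> active={job_C:*/6}
Op 2: register job_A */13 -> active={job_A:*/13, job_C:*/6}
Op 3: register job_D */16 -> active={job_A:*/13, job_C:*/6, job_D:*/16}
Op 4: register job_E */17 -> active={job_A:*/13, job_C:*/6, job_D:*/16, job_E:*/17}
Op 5: register job_C */6 -> active={job_A:*/13, job_C:*/6, job_D:*/16, job_E:*/17}
Op 6: unregister job_E -> active={job_A:*/13, job_C:*/6, job_D:*/16}
Op 7: register job_D */8 -> active={job_A:*/13, job_C:*/6, job_D:*/8}
Op 8: register job_D */15 -> active={job_A:*/13, job_C:*/6, job_D:*/15}
Op 9: register job_B */19 -> active={job_A:*/13, job_B:*/19, job_C:*/6, job_D:*/15}
Op 10: register job_E */7 -> active={job_A:*/13, job_B:*/19, job_C:*/6, job_D:*/15, job_E:*/7}
Op 11: unregister job_C -> active={job_A:*/13, job_B:*/19, job_D:*/15, job_E:*/7}
Op 12: unregister job_E -> active={job_A:*/13, job_B:*/19, job_D:*/15}
Op 13: register job_A */17 -> active={job_A:*/17, job_B:*/19, job_D:*/15}
Final interval of job_D = 15
Next fire of job_D after T=106: (106//15+1)*15 = 120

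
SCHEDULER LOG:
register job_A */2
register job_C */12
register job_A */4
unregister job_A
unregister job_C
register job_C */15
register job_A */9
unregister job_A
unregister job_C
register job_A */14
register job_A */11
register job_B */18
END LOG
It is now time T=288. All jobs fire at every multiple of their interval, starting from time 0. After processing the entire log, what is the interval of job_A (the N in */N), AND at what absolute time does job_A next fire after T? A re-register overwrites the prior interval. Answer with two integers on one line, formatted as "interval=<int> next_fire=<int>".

Answer: interval=11 next_fire=297

Derivation:
Op 1: register job_A */2 -> active={job_A:*/2}
Op 2: register job_C */12 -> active={job_A:*/2, job_C:*/12}
Op 3: register job_A */4 -> active={job_A:*/4, job_C:*/12}
Op 4: unregister job_A -> active={job_C:*/12}
Op 5: unregister job_C -> active={}
Op 6: register job_C */15 -> active={job_C:*/15}
Op 7: register job_A */9 -> active={job_A:*/9, job_C:*/15}
Op 8: unregister job_A -> active={job_C:*/15}
Op 9: unregister job_C -> active={}
Op 10: register job_A */14 -> active={job_A:*/14}
Op 11: register job_A */11 -> active={job_A:*/11}
Op 12: register job_B */18 -> active={job_A:*/11, job_B:*/18}
Final interval of job_A = 11
Next fire of job_A after T=288: (288//11+1)*11 = 297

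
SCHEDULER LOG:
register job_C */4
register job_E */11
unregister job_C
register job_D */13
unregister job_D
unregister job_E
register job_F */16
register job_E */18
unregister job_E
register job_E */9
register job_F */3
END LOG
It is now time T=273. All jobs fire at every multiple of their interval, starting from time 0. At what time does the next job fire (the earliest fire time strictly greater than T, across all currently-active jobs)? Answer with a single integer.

Op 1: register job_C */4 -> active={job_C:*/4}
Op 2: register job_E */11 -> active={job_C:*/4, job_E:*/11}
Op 3: unregister job_C -> active={job_E:*/11}
Op 4: register job_D */13 -> active={job_D:*/13, job_E:*/11}
Op 5: unregister job_D -> active={job_E:*/11}
Op 6: unregister job_E -> active={}
Op 7: register job_F */16 -> active={job_F:*/16}
Op 8: register job_E */18 -> active={job_E:*/18, job_F:*/16}
Op 9: unregister job_E -> active={job_F:*/16}
Op 10: register job_E */9 -> active={job_E:*/9, job_F:*/16}
Op 11: register job_F */3 -> active={job_E:*/9, job_F:*/3}
  job_E: interval 9, next fire after T=273 is 279
  job_F: interval 3, next fire after T=273 is 276
Earliest fire time = 276 (job job_F)

Answer: 276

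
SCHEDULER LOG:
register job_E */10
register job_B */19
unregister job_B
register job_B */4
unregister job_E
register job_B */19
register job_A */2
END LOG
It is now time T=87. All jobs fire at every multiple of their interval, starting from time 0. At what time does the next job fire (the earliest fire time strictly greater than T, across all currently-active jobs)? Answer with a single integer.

Op 1: register job_E */10 -> active={job_E:*/10}
Op 2: register job_B */19 -> active={job_B:*/19, job_E:*/10}
Op 3: unregister job_B -> active={job_E:*/10}
Op 4: register job_B */4 -> active={job_B:*/4, job_E:*/10}
Op 5: unregister job_E -> active={job_B:*/4}
Op 6: register job_B */19 -> active={job_B:*/19}
Op 7: register job_A */2 -> active={job_A:*/2, job_B:*/19}
  job_A: interval 2, next fire after T=87 is 88
  job_B: interval 19, next fire after T=87 is 95
Earliest fire time = 88 (job job_A)

Answer: 88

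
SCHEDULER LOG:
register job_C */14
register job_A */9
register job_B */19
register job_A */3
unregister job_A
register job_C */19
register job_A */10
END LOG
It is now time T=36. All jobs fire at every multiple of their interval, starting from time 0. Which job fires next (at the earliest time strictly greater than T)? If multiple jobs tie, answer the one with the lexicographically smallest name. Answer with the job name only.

Op 1: register job_C */14 -> active={job_C:*/14}
Op 2: register job_A */9 -> active={job_A:*/9, job_C:*/14}
Op 3: register job_B */19 -> active={job_A:*/9, job_B:*/19, job_C:*/14}
Op 4: register job_A */3 -> active={job_A:*/3, job_B:*/19, job_C:*/14}
Op 5: unregister job_A -> active={job_B:*/19, job_C:*/14}
Op 6: register job_C */19 -> active={job_B:*/19, job_C:*/19}
Op 7: register job_A */10 -> active={job_A:*/10, job_B:*/19, job_C:*/19}
  job_A: interval 10, next fire after T=36 is 40
  job_B: interval 19, next fire after T=36 is 38
  job_C: interval 19, next fire after T=36 is 38
Earliest = 38, winner (lex tiebreak) = job_B

Answer: job_B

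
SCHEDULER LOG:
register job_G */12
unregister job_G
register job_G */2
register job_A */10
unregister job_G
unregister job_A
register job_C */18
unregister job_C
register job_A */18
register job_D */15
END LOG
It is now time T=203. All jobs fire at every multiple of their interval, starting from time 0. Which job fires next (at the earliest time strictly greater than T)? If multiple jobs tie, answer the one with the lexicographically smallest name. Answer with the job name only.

Answer: job_D

Derivation:
Op 1: register job_G */12 -> active={job_G:*/12}
Op 2: unregister job_G -> active={}
Op 3: register job_G */2 -> active={job_G:*/2}
Op 4: register job_A */10 -> active={job_A:*/10, job_G:*/2}
Op 5: unregister job_G -> active={job_A:*/10}
Op 6: unregister job_A -> active={}
Op 7: register job_C */18 -> active={job_C:*/18}
Op 8: unregister job_C -> active={}
Op 9: register job_A */18 -> active={job_A:*/18}
Op 10: register job_D */15 -> active={job_A:*/18, job_D:*/15}
  job_A: interval 18, next fire after T=203 is 216
  job_D: interval 15, next fire after T=203 is 210
Earliest = 210, winner (lex tiebreak) = job_D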